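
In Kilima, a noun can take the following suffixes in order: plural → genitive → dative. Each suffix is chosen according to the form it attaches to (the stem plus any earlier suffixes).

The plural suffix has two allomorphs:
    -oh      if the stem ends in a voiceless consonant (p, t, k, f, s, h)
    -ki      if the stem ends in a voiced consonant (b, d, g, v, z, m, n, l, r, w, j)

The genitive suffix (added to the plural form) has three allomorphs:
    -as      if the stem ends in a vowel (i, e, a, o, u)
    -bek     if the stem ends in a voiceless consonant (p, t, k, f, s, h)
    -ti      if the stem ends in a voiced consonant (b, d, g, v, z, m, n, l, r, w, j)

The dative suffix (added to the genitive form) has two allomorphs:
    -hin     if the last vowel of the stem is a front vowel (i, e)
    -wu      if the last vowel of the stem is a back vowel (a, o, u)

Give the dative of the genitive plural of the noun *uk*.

*uk* — final consonant /k/ (voiceless) → -oh → *ukoh*.
The final sound of the plural form *ukoh* is /h/, which is a voiceless consonant, so the genitive suffix is -bek, giving *ukohbek*.
The genitive form *ukohbek*: last vowel = /e/, a front vowel → -hin → *ukohbekhin*.

ukohbekhin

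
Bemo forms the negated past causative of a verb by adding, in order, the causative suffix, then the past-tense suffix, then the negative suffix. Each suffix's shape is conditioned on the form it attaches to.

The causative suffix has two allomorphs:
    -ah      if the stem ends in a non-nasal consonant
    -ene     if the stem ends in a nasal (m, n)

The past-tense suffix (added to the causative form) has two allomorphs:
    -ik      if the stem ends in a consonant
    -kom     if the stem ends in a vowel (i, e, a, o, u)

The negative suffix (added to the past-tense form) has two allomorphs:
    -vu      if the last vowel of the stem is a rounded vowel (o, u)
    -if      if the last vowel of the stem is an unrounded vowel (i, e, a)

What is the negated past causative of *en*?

The final consonant of *en* is /n/, which is a nasal, so the causative suffix is -ene, giving *enene*.
The final sound of the causative form *enene* is /e/, which is a vowel, so the past-tense suffix is -kom, giving *enenekom*.
The past-tense form *enenekom*: last vowel = /o/, a rounded vowel → -vu → *enenekomvu*.

enenekomvu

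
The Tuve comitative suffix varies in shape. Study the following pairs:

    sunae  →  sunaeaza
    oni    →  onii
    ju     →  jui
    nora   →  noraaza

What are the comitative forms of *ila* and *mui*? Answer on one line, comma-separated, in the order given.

ilaaza, muii

Looking at the last vowel of each stem: -i when the last vowel of the stem is a high vowel (*oni*, *ju*); -aza when the last vowel of the stem is a non-high vowel (*sunae*, *nora*).
*ila*: last vowel = /a/, a non-high vowel → -aza → *ilaaza*.
*mui* — last vowel /i/ (a high vowel) → -i → *muii*.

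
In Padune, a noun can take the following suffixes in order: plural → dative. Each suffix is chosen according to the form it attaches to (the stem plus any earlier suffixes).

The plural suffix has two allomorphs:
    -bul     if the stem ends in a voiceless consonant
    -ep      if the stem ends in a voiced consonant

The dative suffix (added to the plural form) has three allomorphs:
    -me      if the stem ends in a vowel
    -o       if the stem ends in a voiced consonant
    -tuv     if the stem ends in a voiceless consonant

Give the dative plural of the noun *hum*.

humeptuv

Since the final consonant of *hum* is /m/ (voiced), it takes -ep, giving *humep*.
The plural form *humep* — final sound /p/ (a voiceless consonant) → -tuv → *humeptuv*.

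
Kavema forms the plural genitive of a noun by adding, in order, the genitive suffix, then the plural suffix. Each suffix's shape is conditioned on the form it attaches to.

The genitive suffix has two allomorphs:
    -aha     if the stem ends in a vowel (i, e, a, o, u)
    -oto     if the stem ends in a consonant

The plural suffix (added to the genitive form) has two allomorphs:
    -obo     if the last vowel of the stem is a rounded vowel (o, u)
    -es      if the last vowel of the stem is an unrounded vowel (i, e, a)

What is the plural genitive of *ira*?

*ira* — final sound /a/ (a vowel) → -aha → *iraaha*.
The last vowel of the genitive form *iraaha* is /a/, which is an unrounded vowel, so the plural suffix is -es, giving *iraahaes*.

iraahaes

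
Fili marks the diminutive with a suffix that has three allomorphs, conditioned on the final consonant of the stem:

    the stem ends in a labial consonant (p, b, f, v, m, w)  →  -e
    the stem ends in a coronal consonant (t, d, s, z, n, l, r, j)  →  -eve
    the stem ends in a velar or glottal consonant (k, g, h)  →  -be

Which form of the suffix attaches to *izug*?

-be

*izug*: final consonant = /g/, velar/glottal → -be.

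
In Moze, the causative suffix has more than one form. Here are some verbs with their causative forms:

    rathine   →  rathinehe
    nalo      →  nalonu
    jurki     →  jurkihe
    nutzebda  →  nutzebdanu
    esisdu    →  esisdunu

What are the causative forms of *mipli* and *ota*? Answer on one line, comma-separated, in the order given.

miplihe, otanu

The pattern is front/back vowel harmony: -he when the last vowel of the stem is a front vowel (*rathine*, *jurki*); -nu when the last vowel of the stem is a back vowel (*nalo*, *nutzebda*, *esisdu*).
*mipli* — last vowel /i/ (a front vowel) → -he → *miplihe*.
*ota*: last vowel = /a/, a back vowel → -nu → *otanu*.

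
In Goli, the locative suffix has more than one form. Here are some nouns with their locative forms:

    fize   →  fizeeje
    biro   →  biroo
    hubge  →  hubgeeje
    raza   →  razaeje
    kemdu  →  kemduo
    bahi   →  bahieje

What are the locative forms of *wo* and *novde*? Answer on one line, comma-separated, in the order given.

The suffix is conditioned by the last vowel: -o when the last vowel of the stem is a rounded vowel (*biro*, *kemdu*); -eje when the last vowel of the stem is an unrounded vowel (*fize*, *hubge*, *raza*, *bahi*).
The last vowel of *wo* is /o/, which is a rounded vowel, so the suffix is -o, giving *woo*.
*novde* — last vowel /e/ (an unrounded vowel) → -eje → *novdeeje*.

woo, novdeeje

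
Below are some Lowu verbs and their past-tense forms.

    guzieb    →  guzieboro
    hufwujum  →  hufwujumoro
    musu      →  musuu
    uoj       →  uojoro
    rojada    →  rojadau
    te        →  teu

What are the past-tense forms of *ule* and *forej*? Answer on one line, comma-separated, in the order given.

The pattern is consonant vs. vowel: -oro when the stem ends in a consonant (*guzieb*, *hufwujum*, *uoj*); -u when the stem ends in a vowel (*musu*, *rojada*, *te*).
*ule* — final sound /e/ (a vowel) → -u → *uleu*.
*forej*: final sound = /j/, a consonant → -oro → *forejoro*.

uleu, forejoro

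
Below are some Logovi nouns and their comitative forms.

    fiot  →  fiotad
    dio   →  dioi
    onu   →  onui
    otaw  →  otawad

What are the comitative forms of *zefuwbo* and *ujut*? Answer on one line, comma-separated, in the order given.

zefuwboi, ujutad

The alternation tracks the final sound of the stem — -ad when the stem ends in a consonant (*fiot*, *otaw*); -i when the stem ends in a vowel (*dio*, *onu*).
The final sound of *zefuwbo* is /o/, which is a vowel, so the suffix is -i, giving *zefuwboi*.
*ujut*: final sound = /t/, a consonant → -ad → *ujutad*.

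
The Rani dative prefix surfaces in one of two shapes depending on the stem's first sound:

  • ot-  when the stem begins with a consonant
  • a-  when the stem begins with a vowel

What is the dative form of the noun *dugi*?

otdugi

*dugi* — first sound /d/ (a consonant) → ot- → *otdugi*.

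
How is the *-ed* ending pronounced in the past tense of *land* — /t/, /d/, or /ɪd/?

The stem *land* ends in /t/ or /d/.
The -ed suffix is realized as /ɪd/ after /t, d/; as /t/ after other voiceless consonants; and as /d/ after other voiced sounds.
So -ed on *land* is pronounced /ɪd/.

/ɪd/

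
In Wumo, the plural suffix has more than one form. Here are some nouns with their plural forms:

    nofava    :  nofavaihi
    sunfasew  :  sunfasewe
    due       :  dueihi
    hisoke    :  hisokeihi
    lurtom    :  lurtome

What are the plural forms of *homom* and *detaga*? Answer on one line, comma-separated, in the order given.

homome, detagaihi

Looking at the final sound of each stem: -e when the stem ends in a consonant (*sunfasew*, *lurtom*); -ihi when the stem ends in a vowel (*nofava*, *due*, *hisoke*).
Since the final sound of *homom* is /m/ (a consonant), it takes -e, giving *homome*.
*detaga*: final sound = /a/, a vowel → -ihi → *detagaihi*.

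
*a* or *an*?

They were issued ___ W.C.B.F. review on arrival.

The indefinite article is chosen by the initial *sound* of the following word, not its spelling.
The initialism *W.C.B.F.* is read letter by letter; the first letter, W, is pronounced /ˈdʌbəl.juː/, which begins with a consonant sound.
So the article is *a*: They were issued a W.C.B.F. review on arrival.

a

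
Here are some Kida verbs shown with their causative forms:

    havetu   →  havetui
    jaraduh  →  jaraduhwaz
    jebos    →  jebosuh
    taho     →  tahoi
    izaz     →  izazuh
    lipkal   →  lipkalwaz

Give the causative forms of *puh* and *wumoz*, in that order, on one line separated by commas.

puhwaz, wumozuh

Looking at the final sound of each stem: -uh when the stem ends in a sibilant (*jebos*, *izaz*); -waz when the stem ends in a non-sibilant consonant (*jaraduh*, *lipkal*); -i when the stem ends in a vowel (*havetu*, *taho*).
Since the final sound of *puh* is /h/ (a non-sibilant consonant), it takes -waz, giving *puhwaz*.
*wumoz* — final sound /z/ (a sibilant) → -uh → *wumozuh*.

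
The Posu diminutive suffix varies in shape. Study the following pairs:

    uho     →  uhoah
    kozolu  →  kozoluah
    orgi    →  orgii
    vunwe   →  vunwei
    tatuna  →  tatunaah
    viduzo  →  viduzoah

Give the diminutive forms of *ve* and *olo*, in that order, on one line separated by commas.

The suffix is conditioned by the last vowel: -i when the last vowel of the stem is a front vowel (*orgi*, *vunwe*); -ah when the last vowel of the stem is a back vowel (*uho*, *kozolu*, *tatuna*, *viduzo*).
Since the last vowel of *ve* is /e/ (a front vowel), it takes -i, giving *vei*.
Since the last vowel of *olo* is /o/ (a back vowel), it takes -ah, giving *oloah*.

vei, oloah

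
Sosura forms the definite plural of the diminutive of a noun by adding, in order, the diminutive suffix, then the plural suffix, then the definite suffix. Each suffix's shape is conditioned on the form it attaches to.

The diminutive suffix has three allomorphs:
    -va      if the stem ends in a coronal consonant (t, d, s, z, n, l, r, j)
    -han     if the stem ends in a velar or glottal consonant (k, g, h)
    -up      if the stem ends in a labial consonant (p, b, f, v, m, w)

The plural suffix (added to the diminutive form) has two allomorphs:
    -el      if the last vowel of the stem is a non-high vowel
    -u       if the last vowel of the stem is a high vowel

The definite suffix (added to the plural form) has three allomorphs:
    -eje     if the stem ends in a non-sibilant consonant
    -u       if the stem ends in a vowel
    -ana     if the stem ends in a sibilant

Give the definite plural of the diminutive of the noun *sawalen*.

The final consonant of *sawalen* is /n/, which is coronal, so the diminutive suffix is -va, giving *sawalenva*.
Since the last vowel of the diminutive form *sawalenva* is /a/ (a non-high vowel), it takes -el, giving *sawalenvael*.
Since the final sound of the plural form *sawalenvael* is /l/ (a non-sibilant consonant), it takes -eje, giving *sawalenvaeleje*.

sawalenvaeleje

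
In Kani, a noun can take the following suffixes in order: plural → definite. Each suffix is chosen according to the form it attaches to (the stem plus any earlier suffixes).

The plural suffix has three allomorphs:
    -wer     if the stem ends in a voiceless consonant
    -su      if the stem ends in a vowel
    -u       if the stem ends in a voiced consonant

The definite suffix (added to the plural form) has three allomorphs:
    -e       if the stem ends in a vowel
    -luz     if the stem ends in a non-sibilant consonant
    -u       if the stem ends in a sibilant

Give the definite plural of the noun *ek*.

Since the final sound of *ek* is /k/ (a voiceless consonant), it takes -wer, giving *ekwer*.
The final sound of the plural form *ekwer* is /r/, which is a non-sibilant consonant, so the definite suffix is -luz, giving *ekwerluz*.

ekwerluz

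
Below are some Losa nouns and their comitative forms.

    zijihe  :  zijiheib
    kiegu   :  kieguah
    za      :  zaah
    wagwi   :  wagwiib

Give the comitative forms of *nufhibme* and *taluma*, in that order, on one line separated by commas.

nufhibmeib, talumaah

The suffix is conditioned by the last vowel: -ib when the last vowel of the stem is a front vowel (*zijihe*, *wagwi*); -ah when the last vowel of the stem is a back vowel (*kiegu*, *za*).
The last vowel of *nufhibme* is /e/, which is a front vowel, so the suffix is -ib, giving *nufhibmeib*.
Since the last vowel of *taluma* is /a/ (a back vowel), it takes -ah, giving *talumaah*.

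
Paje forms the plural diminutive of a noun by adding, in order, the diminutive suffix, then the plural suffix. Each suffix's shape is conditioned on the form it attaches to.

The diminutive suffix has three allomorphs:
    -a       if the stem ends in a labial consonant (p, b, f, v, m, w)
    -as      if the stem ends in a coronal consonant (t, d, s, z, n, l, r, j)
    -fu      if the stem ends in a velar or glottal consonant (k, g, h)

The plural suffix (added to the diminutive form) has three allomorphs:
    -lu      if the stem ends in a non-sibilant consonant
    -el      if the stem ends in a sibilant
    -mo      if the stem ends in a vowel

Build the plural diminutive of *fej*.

fejasel

The final consonant of *fej* is /j/, which is coronal, so the diminutive suffix is -as, giving *fejas*.
The final sound of the diminutive form *fejas* is /s/, which is a sibilant, so the plural suffix is -el, giving *fejasel*.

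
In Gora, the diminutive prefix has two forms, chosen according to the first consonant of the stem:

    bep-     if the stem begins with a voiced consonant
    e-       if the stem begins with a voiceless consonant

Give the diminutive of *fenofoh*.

efenofoh

*fenofoh* — first consonant /f/ (voiceless) → e- → *efenofoh*.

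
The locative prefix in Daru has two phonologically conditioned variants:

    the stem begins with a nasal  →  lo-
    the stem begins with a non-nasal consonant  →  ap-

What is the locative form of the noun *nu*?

lonu

*nu*: first consonant = /n/, a nasal → lo- → *lonu*.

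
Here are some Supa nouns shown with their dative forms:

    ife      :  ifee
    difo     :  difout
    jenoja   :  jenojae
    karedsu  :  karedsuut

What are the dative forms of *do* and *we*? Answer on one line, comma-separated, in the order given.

dout, wee

The alternation tracks the last vowel of the stem — -ut when the last vowel of the stem is a rounded vowel (*difo*, *karedsu*); -e when the last vowel of the stem is an unrounded vowel (*ife*, *jenoja*).
Since the last vowel of *do* is /o/ (a rounded vowel), it takes -ut, giving *dout*.
*we* — last vowel /e/ (an unrounded vowel) → -e → *wee*.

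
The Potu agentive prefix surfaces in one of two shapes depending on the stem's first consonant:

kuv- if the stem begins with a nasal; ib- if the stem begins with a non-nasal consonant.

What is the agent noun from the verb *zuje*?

ibzuje

*zuje*: first consonant = /z/, non-nasal → ib- → *ibzuje*.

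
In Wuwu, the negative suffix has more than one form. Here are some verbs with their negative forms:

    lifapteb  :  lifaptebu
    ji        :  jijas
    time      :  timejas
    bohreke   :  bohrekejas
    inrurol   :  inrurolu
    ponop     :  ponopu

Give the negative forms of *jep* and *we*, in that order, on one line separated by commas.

jepu, wejas

The pattern is consonant vs. vowel: -u when the stem ends in a consonant (*lifapteb*, *inrurol*, *ponop*); -jas when the stem ends in a vowel (*ji*, *time*, *bohreke*).
*jep*: final sound = /p/, a consonant → -u → *jepu*.
Since the final sound of *we* is /e/ (a vowel), it takes -jas, giving *wejas*.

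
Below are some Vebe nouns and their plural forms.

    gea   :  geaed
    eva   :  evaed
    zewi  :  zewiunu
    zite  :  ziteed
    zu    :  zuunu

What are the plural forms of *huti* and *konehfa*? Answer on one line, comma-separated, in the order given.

hutiunu, konehfaed

The alternation tracks the last vowel of the stem — -unu when the last vowel of the stem is a high vowel (*zewi*, *zu*); -ed when the last vowel of the stem is a non-high vowel (*gea*, *eva*, *zite*).
The last vowel of *huti* is /i/, which is a high vowel, so the suffix is -unu, giving *hutiunu*.
*konehfa*: last vowel = /a/, a non-high vowel → -ed → *konehfaed*.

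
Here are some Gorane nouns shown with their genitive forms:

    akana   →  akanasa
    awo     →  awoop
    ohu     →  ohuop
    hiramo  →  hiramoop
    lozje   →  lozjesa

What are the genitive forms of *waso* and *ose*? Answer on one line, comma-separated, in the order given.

wasoop, osesa

The pattern is rounding harmony: -op when the last vowel of the stem is a rounded vowel (*awo*, *ohu*, *hiramo*); -sa when the last vowel of the stem is an unrounded vowel (*akana*, *lozje*).
*waso* — last vowel /o/ (a rounded vowel) → -op → *wasoop*.
*ose*: last vowel = /e/, an unrounded vowel → -sa → *osesa*.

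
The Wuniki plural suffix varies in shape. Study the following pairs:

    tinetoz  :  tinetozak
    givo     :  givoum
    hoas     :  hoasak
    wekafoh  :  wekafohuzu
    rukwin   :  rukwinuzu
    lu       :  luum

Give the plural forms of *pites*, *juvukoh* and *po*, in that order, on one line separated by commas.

The pattern is sibilance of the final sound: -ak when the stem ends in a sibilant (*tinetoz*, *hoas*); -uzu when the stem ends in a non-sibilant consonant (*wekafoh*, *rukwin*); -um when the stem ends in a vowel (*givo*, *lu*).
The final sound of *pites* is /s/, which is a sibilant, so the suffix is -ak, giving *pitesak*.
*juvukoh*: final sound = /h/, a non-sibilant consonant → -uzu → *juvukohuzu*.
*po*: final sound = /o/, a vowel → -um → *poum*.

pitesak, juvukohuzu, poum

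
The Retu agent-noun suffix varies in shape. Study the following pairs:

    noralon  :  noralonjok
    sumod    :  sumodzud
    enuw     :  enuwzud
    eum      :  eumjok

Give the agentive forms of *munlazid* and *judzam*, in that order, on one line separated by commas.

munlazidzud, judzamjok

Looking at the final consonant of each stem: -jok when the stem ends in a nasal (*noralon*, *eum*); -zud when the stem ends in a non-nasal consonant (*sumod*, *enuw*).
The final consonant of *munlazid* is /d/, which is non-nasal, so the suffix is -zud, giving *munlazidzud*.
*judzam*: final consonant = /m/, a nasal → -jok → *judzamjok*.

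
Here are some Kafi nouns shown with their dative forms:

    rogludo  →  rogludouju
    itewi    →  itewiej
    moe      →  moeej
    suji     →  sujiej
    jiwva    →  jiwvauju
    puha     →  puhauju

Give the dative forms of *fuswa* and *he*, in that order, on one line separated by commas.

fuswauju, heej

The pattern is front/back vowel harmony: -ej when the last vowel of the stem is a front vowel (*itewi*, *moe*, *suji*); -uju when the last vowel of the stem is a back vowel (*rogludo*, *jiwva*, *puha*).
Since the last vowel of *fuswa* is /a/ (a back vowel), it takes -uju, giving *fuswauju*.
*he*: last vowel = /e/, a front vowel → -ej → *heej*.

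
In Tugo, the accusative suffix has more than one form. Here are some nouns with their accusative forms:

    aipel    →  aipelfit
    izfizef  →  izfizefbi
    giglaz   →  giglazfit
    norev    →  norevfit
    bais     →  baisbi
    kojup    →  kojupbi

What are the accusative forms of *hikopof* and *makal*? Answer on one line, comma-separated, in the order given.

Looking at the final consonant of each stem: -bi when the stem ends in a voiceless consonant (*izfizef*, *bais*, *kojup*); -fit when the stem ends in a voiced consonant (*aipel*, *giglaz*, *norev*).
*hikopof* — final consonant /f/ (voiceless) → -bi → *hikopofbi*.
The final consonant of *makal* is /l/, which is voiced, so the suffix is -fit, giving *makalfit*.

hikopofbi, makalfit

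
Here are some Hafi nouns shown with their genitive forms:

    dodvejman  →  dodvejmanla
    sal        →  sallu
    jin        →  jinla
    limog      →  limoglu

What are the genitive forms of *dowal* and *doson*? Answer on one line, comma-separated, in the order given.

The pattern is nasality of the final consonant: -la when the stem ends in a nasal (*dodvejman*, *jin*); -lu when the stem ends in a non-nasal consonant (*sal*, *limog*).
*dowal* — final consonant /l/ (non-nasal) → -lu → *dowallu*.
The final consonant of *doson* is /n/, which is a nasal, so the suffix is -la, giving *dosonla*.

dowallu, dosonla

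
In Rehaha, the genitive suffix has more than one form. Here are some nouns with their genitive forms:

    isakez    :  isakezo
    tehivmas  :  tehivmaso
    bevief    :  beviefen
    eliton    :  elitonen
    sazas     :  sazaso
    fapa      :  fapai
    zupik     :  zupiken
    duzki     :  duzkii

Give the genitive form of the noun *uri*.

The pattern is sibilance of the final sound: -o when the stem ends in a sibilant (*isakez*, *tehivmas*, *sazas*); -en when the stem ends in a non-sibilant consonant (*bevief*, *eliton*, *zupik*); -i when the stem ends in a vowel (*fapa*, *duzki*).
Since the final sound of *uri* is /i/ (a vowel), it takes -i, giving *urii*.

urii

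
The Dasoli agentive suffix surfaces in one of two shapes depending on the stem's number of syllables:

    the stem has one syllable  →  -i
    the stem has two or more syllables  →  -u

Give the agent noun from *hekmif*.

*hekmif* has 2 syllables, so the suffix is -u, giving *hekmifu*.

hekmifu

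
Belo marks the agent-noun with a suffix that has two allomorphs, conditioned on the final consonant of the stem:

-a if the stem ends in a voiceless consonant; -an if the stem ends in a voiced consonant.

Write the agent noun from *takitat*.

takitata

*takitat*: final consonant = /t/, voiceless → -a → *takitata*.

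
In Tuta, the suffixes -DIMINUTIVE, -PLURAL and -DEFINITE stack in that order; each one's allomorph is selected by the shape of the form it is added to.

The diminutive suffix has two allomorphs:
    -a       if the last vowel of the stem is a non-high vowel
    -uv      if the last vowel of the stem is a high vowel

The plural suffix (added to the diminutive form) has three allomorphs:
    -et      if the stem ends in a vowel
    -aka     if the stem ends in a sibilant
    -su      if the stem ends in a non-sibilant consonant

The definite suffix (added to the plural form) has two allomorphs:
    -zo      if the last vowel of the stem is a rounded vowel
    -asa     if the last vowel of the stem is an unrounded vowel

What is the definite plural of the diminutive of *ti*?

*ti*: last vowel = /i/, a high vowel → -uv → *tiuv*.
The diminutive form *tiuv*: final sound = /v/, a non-sibilant consonant → -su → *tiuvsu*.
The plural form *tiuvsu*: last vowel = /u/, a rounded vowel → -zo → *tiuvsuzo*.

tiuvsuzo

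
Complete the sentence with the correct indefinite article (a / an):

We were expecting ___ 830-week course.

an

The indefinite article is chosen by the initial *sound* of the following word, not its spelling.
The number *830* is spoken "eight hundred …", beginning with /eɪt/ — a vowel sound.
So the article is *an*: We were expecting an 830-week course.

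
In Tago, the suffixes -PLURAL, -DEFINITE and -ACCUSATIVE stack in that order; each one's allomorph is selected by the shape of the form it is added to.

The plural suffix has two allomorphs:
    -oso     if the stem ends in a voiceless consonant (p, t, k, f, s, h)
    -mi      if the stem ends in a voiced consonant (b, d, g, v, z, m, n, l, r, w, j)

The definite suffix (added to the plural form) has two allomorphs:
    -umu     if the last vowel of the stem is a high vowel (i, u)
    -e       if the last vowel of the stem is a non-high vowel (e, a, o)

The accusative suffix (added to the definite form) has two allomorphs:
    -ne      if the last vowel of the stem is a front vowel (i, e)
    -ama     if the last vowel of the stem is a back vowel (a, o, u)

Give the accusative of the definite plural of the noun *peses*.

pesesosoene

Since the final consonant of *peses* is /s/ (voiceless), it takes -oso, giving *pesesoso*.
The plural form *pesesoso* — last vowel /o/ (a non-high vowel) → -e → *pesesosoe*.
The definite form *pesesosoe* — last vowel /e/ (a front vowel) → -ne → *pesesosoene*.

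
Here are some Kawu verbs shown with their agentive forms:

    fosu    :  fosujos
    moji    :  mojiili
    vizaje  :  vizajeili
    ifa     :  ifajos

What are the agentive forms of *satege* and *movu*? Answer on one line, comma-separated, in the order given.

sategeili, movujos

The suffix is conditioned by the last vowel: -ili when the last vowel of the stem is a front vowel (*moji*, *vizaje*); -jos when the last vowel of the stem is a back vowel (*fosu*, *ifa*).
*satege*: last vowel = /e/, a front vowel → -ili → *sategeili*.
*movu*: last vowel = /u/, a back vowel → -jos → *movujos*.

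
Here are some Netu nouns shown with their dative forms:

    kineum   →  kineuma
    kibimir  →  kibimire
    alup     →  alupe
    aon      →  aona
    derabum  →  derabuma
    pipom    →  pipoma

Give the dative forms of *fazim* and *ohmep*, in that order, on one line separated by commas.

The pattern is nasality of the final consonant: -a when the stem ends in a nasal (*kineum*, *aon*, *derabum*, *pipom*); -e when the stem ends in a non-nasal consonant (*kibimir*, *alup*).
Since the final consonant of *fazim* is /m/ (a nasal), it takes -a, giving *fazima*.
*ohmep*: final consonant = /p/, non-nasal → -e → *ohmepe*.

fazima, ohmepe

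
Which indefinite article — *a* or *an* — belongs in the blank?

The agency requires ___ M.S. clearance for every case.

an

The indefinite article is chosen by the initial *sound* of the following word, not its spelling.
The initialism *M.S.* is read letter by letter; the first letter, M, is pronounced /ɛm/, which begins with a vowel sound.
So the article is *an*: The agency requires an M.S. clearance for every case.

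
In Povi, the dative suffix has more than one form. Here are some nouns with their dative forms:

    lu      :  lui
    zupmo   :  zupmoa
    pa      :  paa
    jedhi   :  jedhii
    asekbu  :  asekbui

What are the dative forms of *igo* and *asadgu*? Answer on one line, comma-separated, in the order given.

The pattern is height harmony: -i when the last vowel of the stem is a high vowel (*lu*, *jedhi*, *asekbu*); -a when the last vowel of the stem is a non-high vowel (*zupmo*, *pa*).
*igo* — last vowel /o/ (a non-high vowel) → -a → *igoa*.
*asadgu* — last vowel /u/ (a high vowel) → -i → *asadgui*.

igoa, asadgui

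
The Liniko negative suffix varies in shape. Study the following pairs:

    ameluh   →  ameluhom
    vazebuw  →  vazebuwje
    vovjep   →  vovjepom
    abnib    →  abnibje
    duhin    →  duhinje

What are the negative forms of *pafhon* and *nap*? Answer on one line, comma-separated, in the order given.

The suffix is conditioned by the final consonant: -om when the stem ends in a voiceless consonant (*ameluh*, *vovjep*); -je when the stem ends in a voiced consonant (*vazebuw*, *abnib*, *duhin*).
The final consonant of *pafhon* is /n/, which is voiced, so the suffix is -je, giving *pafhonje*.
*nap*: final consonant = /p/, voiceless → -om → *napom*.

pafhonje, napom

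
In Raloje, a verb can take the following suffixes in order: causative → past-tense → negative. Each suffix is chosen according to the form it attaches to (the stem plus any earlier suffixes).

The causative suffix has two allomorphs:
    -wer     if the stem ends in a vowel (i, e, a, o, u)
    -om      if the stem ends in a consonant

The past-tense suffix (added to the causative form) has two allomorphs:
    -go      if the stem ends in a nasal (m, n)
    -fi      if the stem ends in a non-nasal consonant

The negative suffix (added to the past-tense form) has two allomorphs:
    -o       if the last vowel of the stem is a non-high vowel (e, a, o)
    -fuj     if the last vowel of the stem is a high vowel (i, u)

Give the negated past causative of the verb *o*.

The final sound of *o* is /o/, which is a vowel, so the causative suffix is -wer, giving *ower*.
The causative form *ower* — final consonant /r/ (non-nasal) → -fi → *owerfi*.
Since the last vowel of the past-tense form *owerfi* is /i/ (a high vowel), it takes -fuj, giving *owerfifuj*.

owerfifuj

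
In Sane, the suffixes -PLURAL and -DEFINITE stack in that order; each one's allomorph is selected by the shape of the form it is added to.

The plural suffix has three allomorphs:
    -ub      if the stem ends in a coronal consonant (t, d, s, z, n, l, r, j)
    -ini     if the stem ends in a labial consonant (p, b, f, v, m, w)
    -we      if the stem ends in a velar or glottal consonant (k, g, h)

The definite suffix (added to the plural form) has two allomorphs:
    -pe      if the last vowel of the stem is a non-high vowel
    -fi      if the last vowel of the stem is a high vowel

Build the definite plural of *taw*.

tawinifi

The final consonant of *taw* is /w/, which is labial, so the plural suffix is -ini, giving *tawini*.
The plural form *tawini*: last vowel = /i/, a high vowel → -fi → *tawinifi*.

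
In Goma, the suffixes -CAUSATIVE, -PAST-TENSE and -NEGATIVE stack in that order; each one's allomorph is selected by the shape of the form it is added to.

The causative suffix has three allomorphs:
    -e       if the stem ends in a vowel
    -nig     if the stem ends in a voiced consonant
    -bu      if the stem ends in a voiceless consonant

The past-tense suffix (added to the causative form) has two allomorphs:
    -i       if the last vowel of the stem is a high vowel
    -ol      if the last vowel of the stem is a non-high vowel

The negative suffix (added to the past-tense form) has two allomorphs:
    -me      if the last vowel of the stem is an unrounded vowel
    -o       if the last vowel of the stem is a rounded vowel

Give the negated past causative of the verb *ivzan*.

ivzannigime

Since the final sound of *ivzan* is /n/ (a voiced consonant), it takes -nig, giving *ivzannig*.
Since the last vowel of the causative form *ivzannig* is /i/ (a high vowel), it takes -i, giving *ivzannigi*.
The past-tense form *ivzannigi* — last vowel /i/ (an unrounded vowel) → -me → *ivzannigime*.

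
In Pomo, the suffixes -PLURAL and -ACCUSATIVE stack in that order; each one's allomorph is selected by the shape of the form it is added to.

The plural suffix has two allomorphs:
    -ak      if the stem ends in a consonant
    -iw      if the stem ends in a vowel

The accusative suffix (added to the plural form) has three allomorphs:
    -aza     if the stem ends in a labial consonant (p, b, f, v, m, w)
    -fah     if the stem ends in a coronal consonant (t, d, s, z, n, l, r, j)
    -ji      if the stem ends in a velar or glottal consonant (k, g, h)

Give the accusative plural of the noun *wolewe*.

woleweiwaza

*wolewe*: final sound = /e/, a vowel → -iw → *woleweiw*.
The plural form *woleweiw*: final consonant = /w/, labial → -aza → *woleweiwaza*.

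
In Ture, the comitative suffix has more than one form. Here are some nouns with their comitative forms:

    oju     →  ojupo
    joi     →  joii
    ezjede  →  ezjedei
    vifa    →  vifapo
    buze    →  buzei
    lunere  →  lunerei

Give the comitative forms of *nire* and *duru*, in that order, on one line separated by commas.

nirei, durupo

The suffix is conditioned by the last vowel: -i when the last vowel of the stem is a front vowel (*joi*, *ezjede*, *buze*, *lunere*); -po when the last vowel of the stem is a back vowel (*oju*, *vifa*).
*nire* — last vowel /e/ (a front vowel) → -i → *nirei*.
The last vowel of *duru* is /u/, which is a back vowel, so the suffix is -po, giving *durupo*.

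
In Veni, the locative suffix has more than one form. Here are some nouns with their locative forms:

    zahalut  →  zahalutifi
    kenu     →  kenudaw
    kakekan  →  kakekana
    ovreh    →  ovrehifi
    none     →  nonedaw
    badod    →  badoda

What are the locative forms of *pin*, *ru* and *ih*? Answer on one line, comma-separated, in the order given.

pina, rudaw, ihifi

The suffix is conditioned by the final sound: -ifi when the stem ends in a voiceless consonant (*zahalut*, *ovreh*); -a when the stem ends in a voiced consonant (*kakekan*, *badod*); -daw when the stem ends in a vowel (*kenu*, *none*).
Since the final sound of *pin* is /n/ (a voiced consonant), it takes -a, giving *pina*.
Since the final sound of *ru* is /u/ (a vowel), it takes -daw, giving *rudaw*.
*ih*: final sound = /h/, a voiceless consonant → -ifi → *ihifi*.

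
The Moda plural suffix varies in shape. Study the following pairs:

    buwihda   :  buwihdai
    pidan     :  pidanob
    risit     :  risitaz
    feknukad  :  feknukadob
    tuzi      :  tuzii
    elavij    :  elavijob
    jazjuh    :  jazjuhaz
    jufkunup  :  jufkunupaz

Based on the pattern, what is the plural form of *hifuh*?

hifuhaz

The pattern is voicing of the final sound: -az when the stem ends in a voiceless consonant (*risit*, *jazjuh*, *jufkunup*); -ob when the stem ends in a voiced consonant (*pidan*, *feknukad*, *elavij*); -i when the stem ends in a vowel (*buwihda*, *tuzi*).
Since the final sound of *hifuh* is /h/ (a voiceless consonant), it takes -az, giving *hifuhaz*.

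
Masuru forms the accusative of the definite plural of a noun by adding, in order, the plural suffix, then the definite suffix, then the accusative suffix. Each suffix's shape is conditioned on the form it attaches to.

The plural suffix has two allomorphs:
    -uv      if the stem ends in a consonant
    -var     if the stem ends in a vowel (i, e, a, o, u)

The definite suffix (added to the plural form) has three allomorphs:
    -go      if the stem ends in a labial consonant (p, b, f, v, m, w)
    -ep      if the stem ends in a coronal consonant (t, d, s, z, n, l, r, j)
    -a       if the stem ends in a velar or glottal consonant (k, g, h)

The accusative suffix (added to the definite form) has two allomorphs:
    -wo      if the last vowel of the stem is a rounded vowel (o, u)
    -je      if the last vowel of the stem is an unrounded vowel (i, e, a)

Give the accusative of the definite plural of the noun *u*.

*u*: final sound = /u/, a vowel → -var → *uvar*.
Since the final consonant of the plural form *uvar* is /r/ (coronal), it takes -ep, giving *uvarep*.
Since the last vowel of the definite form *uvarep* is /e/ (an unrounded vowel), it takes -je, giving *uvarepje*.

uvarepje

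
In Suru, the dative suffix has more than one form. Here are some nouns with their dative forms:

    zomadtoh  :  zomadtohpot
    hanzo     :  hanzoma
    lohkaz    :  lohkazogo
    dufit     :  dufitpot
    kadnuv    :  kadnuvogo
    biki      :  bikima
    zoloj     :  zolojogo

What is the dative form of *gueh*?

The alternation tracks the final sound of the stem — -pot when the stem ends in a voiceless consonant (*zomadtoh*, *dufit*); -ogo when the stem ends in a voiced consonant (*lohkaz*, *kadnuv*, *zoloj*); -ma when the stem ends in a vowel (*hanzo*, *biki*).
*gueh* — final sound /h/ (a voiceless consonant) → -pot → *guehpot*.

guehpot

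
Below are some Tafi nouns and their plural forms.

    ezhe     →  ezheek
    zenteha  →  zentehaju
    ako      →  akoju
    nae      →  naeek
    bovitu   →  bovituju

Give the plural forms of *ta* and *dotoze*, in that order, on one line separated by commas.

The pattern is front/back vowel harmony: -ek when the last vowel of the stem is a front vowel (*ezhe*, *nae*); -ju when the last vowel of the stem is a back vowel (*zenteha*, *ako*, *bovitu*).
*ta* — last vowel /a/ (a back vowel) → -ju → *taju*.
*dotoze* — last vowel /e/ (a front vowel) → -ek → *dotozeek*.

taju, dotozeek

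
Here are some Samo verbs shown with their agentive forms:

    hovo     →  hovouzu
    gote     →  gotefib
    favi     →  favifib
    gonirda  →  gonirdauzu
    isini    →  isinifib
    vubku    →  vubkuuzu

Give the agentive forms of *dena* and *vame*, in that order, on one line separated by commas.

The alternation tracks the last vowel of the stem — -fib when the last vowel of the stem is a front vowel (*gote*, *favi*, *isini*); -uzu when the last vowel of the stem is a back vowel (*hovo*, *gonirda*, *vubku*).
The last vowel of *dena* is /a/, which is a back vowel, so the suffix is -uzu, giving *denauzu*.
Since the last vowel of *vame* is /e/ (a front vowel), it takes -fib, giving *vamefib*.

denauzu, vamefib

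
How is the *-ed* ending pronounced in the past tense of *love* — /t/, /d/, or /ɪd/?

/d/

The stem *love* ends in a voiced sound other than /d/.
The -ed suffix is realized as /ɪd/ after /t, d/; as /t/ after other voiceless consonants; and as /d/ after other voiced sounds.
So -ed on *love* is pronounced /d/.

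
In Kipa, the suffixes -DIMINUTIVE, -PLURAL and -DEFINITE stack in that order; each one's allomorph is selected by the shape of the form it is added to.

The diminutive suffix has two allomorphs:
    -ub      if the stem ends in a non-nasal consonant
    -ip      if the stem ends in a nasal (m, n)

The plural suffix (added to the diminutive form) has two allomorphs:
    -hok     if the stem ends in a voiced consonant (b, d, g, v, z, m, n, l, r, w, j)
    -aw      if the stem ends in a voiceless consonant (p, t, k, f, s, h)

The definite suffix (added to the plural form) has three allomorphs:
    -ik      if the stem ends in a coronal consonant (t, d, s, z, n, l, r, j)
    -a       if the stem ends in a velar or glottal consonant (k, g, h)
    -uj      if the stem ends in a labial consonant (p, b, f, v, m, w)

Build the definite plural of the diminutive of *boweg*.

bowegubhoka

Since the final consonant of *boweg* is /g/ (non-nasal), it takes -ub, giving *bowegub*.
The final consonant of the diminutive form *bowegub* is /b/, which is voiced, so the plural suffix is -hok, giving *bowegubhok*.
Since the final consonant of the plural form *bowegubhok* is /k/ (velar/glottal), it takes -a, giving *bowegubhoka*.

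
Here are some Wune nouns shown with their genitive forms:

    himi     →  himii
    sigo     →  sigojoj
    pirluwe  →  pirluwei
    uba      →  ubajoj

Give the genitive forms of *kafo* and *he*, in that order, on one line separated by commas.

kafojoj, hei

Looking at the last vowel of each stem: -i when the last vowel of the stem is a front vowel (*himi*, *pirluwe*); -joj when the last vowel of the stem is a back vowel (*sigo*, *uba*).
*kafo*: last vowel = /o/, a back vowel → -joj → *kafojoj*.
The last vowel of *he* is /e/, which is a front vowel, so the suffix is -i, giving *hei*.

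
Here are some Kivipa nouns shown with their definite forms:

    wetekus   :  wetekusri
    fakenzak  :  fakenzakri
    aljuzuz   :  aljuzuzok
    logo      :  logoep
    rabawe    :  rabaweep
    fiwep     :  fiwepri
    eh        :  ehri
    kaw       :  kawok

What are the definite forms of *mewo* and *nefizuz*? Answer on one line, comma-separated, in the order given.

mewoep, nefizuzok

The pattern is voicing of the final sound: -ri when the stem ends in a voiceless consonant (*wetekus*, *fakenzak*, *fiwep*, *eh*); -ok when the stem ends in a voiced consonant (*aljuzuz*, *kaw*); -ep when the stem ends in a vowel (*logo*, *rabawe*).
Since the final sound of *mewo* is /o/ (a vowel), it takes -ep, giving *mewoep*.
*nefizuz* — final sound /z/ (a voiced consonant) → -ok → *nefizuzok*.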